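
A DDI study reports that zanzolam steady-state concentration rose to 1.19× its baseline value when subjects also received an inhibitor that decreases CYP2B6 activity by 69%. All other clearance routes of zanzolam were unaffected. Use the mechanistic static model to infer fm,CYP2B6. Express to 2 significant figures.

CL'/CL = 1 / 1.19 = 0.8403
0.31·fm + (1 − fm) = 0.8403
fm = (0.8403 − 1) / (0.31 − 1) = 0.23

0.23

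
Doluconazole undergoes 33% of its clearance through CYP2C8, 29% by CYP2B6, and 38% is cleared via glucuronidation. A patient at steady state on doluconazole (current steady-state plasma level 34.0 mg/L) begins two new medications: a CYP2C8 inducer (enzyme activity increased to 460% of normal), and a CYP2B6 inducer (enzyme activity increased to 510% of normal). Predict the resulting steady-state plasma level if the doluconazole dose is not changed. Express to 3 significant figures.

10.1 mg/L

CYP2C8: 0.33 × 4.6 = 1.518
CYP2B6: 0.29 × 5.1 = 1.479
Other: 0.38 (unchanged)
CL_new/CL_old = 1.518 + 1.479 + 0.38 = 3.377.
New steady-state plasma level = 34.0 / 3.377 = 10.1 mg/L (concentration scales inversely with clearance).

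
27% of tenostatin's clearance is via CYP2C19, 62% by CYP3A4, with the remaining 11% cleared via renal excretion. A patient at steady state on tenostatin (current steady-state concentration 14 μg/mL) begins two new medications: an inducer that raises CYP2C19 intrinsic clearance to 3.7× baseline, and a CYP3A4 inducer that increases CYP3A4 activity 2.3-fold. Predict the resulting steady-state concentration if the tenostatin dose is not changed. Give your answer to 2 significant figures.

5.5 μg/mL

The CYP2C19 pathway (27% of clearance) is boosted to 3.7× activity: 0.27 × 3.7 = 0.999.
The CYP3A4 pathway (62% of clearance) is boosted to 2.3× activity: 0.62 × 2.3 = 1.426.
Non-CYP routes (11%) are unchanged.
CL_new/CL_old = 0.999 + 1.426 + 0.11 = 2.535.
New steady-state concentration = 14 / 2.535 = 5.5 μg/mL (concentration scales inversely with clearance).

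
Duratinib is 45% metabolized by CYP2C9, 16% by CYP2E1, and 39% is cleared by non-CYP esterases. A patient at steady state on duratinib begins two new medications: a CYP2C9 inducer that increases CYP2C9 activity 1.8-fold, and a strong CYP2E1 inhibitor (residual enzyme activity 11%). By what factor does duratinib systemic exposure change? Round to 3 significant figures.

0.821

The CYP2C9 pathway (45% of clearance) rises to 1.8× activity: 0.45 × 1.8 = 0.81.
The CYP2E1 pathway (16% of clearance) is reduced to 0.11× activity: 0.16 × 0.11 = 0.0176.
Non-CYP routes (39%) are unchanged.
Relative clearance = 0.81 + 0.0176 + 0.39 = 1.2176.
Because systemic exposure varies inversely with clearance, the combined effect is 1 / 1.2176 = 0.821.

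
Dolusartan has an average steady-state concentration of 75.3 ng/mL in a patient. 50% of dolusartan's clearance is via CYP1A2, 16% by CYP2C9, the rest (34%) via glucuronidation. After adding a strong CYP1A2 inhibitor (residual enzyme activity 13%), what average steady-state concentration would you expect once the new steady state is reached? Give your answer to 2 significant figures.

The CYP1A2 pathway (50% of clearance) is reduced to 0.13× activity: 0.5 × 0.13 = 0.065.
CYP2C9 (16%) and the residual 34% are unaffected.
Relative clearance = 0.065 + 0.16 + 0.34 = 0.565.
New average steady-state concentration = baseline ÷ relative clearance = 75.3 / 0.565 = 1.3 × 10² ng/mL.

1.3 × 10² ng/mL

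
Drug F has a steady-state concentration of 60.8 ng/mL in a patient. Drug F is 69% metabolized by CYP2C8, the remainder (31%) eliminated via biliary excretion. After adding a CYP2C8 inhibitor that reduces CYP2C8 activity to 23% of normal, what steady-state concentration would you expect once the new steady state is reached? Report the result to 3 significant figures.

130 ng/mL

CYP2C8: 0.69 × 0.23 = 0.1587
Other: 0.31 (unchanged)
Relative clearance = 0.1587 + 0.31 = 0.4687.
With dosing unchanged, steady-state concentration scales as 1/CL: 60.8 / 0.4687 = 130 ng/mL.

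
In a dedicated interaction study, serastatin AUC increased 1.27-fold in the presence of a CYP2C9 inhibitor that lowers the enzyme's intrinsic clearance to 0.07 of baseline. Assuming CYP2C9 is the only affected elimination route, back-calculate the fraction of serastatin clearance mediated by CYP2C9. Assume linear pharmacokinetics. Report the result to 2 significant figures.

0.23

CL'/CL = 1 / 1.27 = 0.7874
0.07·fm + (1 − fm) = 0.7874
fm = (0.7874 − 1) / (0.07 − 1) = 0.23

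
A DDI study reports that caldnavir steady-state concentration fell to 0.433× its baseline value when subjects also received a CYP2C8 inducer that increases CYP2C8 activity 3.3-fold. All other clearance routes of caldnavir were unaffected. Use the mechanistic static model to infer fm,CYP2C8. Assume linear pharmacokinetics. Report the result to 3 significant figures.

Let x = fm,CYP2C8. Because steady-state concentration ∝ 1/CL, relative clearance rose to 1/0.433 = 2.309.
Setting x·3.3 + (1 − x) = 2.309 and solving: x = (2.309 − 1)/(3.3 − 1) = 0.569.

0.569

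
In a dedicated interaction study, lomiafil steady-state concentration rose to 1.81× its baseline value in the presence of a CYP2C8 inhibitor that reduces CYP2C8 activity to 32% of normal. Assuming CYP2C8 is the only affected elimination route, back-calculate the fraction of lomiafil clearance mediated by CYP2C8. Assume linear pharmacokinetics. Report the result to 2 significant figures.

0.66

Let x = fm,CYP2C8. Because steady-state concentration ∝ 1/CL, relative clearance fell to 1/1.81 = 0.5525.
Setting x·0.32 + (1 − x) = 0.5525 and solving: x = (0.5525 − 1)/(0.32 − 1) = 0.66.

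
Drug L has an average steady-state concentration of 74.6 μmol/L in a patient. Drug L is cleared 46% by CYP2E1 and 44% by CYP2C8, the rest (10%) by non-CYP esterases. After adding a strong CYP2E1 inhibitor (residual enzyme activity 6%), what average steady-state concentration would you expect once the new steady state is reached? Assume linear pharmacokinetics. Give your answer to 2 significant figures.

CYP2E1: 0.46 × 0.06 = 0.0276
CYP2C8: 0.44 (unchanged)
Other: 0.1 (unchanged)
CL_new/CL_old = 0.0276 + 0.44 + 0.1 = 0.5676.
New average steady-state concentration = baseline ÷ relative clearance = 74.6 / 0.5676 = 1.3 × 10² μmol/L.

1.3 × 10² μmol/L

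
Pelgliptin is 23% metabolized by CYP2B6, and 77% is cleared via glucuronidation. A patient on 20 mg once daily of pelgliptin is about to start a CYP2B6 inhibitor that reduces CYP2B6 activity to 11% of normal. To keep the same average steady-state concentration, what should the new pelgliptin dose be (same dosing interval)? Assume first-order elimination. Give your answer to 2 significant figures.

CYP2B6: 0.23 × 0.11 = 0.0253
Other: 0.77 (unchanged)
New clearance relative to baseline: 0.0253 + 0.77 = 0.7953.
Exposure is unchanged when dose changes in proportion to clearance. New dose = 20 mg × 0.7953 = 16 mg.

16 mg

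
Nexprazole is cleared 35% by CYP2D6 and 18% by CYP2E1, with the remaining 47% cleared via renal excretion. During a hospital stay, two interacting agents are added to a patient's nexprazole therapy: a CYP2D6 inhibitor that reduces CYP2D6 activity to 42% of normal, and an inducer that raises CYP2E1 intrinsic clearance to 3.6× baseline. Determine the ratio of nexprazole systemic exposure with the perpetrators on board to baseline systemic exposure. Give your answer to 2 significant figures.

0.79

CYP2D6: 0.35 × 0.42 = 0.147
CYP2E1: 0.18 × 3.6 = 0.648
Other: 0.47 (unchanged)
New clearance relative to baseline: 0.147 + 0.648 + 0.47 = 1.265.
Systemic exposure ∝ 1/CL: fold-change = 1 / 1.265 = 0.79.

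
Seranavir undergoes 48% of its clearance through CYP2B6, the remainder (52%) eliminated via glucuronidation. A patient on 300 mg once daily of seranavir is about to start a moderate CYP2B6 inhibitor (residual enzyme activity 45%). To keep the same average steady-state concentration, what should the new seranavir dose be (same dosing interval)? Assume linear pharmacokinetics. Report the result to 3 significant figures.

CYP2B6: 0.48 × 0.45 = 0.216
Other: 0.52 (unchanged)
Relative clearance = 0.216 + 0.52 = 0.736.
Css,avg = (dose rate)/CL, so holding Css fixed requires dose ∝ CL: 300 × 0.736 = 221 mg.

221 mg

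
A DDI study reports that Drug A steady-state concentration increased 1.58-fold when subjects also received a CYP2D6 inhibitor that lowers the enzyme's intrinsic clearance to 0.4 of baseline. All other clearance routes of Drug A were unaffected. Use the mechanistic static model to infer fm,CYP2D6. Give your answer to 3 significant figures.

Let fm be the CYP2D6 fraction. New clearance relative to baseline = fm × 0.4 + (1 − fm).
Steady-state concentration ratio = 1 / (new CL fraction), so new CL fraction = 1 / 1.58 = 0.6329.
fm × 0.4 + 1 − fm = 0.6329  ⇒  fm × (0.4 − 1) = −0.3671  ⇒  fm = 0.612.

0.612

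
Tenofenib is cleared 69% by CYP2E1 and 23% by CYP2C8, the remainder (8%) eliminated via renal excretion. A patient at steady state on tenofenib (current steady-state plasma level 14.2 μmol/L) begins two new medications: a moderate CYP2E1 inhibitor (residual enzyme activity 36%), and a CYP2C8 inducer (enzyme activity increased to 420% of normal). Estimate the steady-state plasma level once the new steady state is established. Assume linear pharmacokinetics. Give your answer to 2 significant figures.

11 μmol/L

The CYP2E1 pathway (69% of clearance) drops to 0.36× activity: 0.69 × 0.36 = 0.2484.
The CYP2C8 pathway (23% of clearance) increases to 4.2× activity: 0.23 × 4.2 = 0.966.
Non-CYP routes (8%) are unchanged.
CL_new/CL_old = 0.2484 + 0.966 + 0.08 = 1.2944.
Dividing the baseline by the relative clearance: 14.2 / 1.2944 = 11 μmol/L.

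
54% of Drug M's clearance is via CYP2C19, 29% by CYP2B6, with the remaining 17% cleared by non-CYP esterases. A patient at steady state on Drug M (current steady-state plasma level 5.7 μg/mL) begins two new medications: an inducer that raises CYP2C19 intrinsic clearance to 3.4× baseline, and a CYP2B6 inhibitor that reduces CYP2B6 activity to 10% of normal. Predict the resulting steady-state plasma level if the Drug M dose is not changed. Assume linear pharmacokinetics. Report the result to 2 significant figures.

2.8 μg/mL

CYP2C19: 0.54 × 3.4 = 1.836
CYP2B6: 0.29 × 0.1 = 0.029
Other: 0.17 (unchanged)
New clearance relative to baseline: 1.836 + 0.029 + 0.17 = 2.035.
Steady-state plasma level ∝ 1/CL: new value = 5.7 / 2.035 = 2.8 μg/mL.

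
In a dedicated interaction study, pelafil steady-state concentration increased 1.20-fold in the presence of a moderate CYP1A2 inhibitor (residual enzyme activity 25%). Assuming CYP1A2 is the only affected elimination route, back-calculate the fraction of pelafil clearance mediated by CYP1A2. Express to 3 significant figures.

0.222

CL'/CL = 1 / 1.20 = 0.8333
0.25·fm + (1 − fm) = 0.8333
fm = (0.8333 − 1) / (0.25 − 1) = 0.222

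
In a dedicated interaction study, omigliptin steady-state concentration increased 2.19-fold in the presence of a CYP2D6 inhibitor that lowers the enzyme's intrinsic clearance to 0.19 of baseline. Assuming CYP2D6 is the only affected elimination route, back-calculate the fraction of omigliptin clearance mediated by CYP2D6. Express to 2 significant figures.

0.67

Call the CYP2D6 fraction fm. After the interaction, CL_new/CL_old = fm × 0.19 + (1 − fm).
Steady-state concentration ratio = 1 / (new CL fraction), so new CL fraction = 1 / 2.19 = 0.4566.
fm × 0.19 + 1 − fm = 0.4566  ⇒  fm × (0.19 − 1) = −0.5434  ⇒  fm = 0.67.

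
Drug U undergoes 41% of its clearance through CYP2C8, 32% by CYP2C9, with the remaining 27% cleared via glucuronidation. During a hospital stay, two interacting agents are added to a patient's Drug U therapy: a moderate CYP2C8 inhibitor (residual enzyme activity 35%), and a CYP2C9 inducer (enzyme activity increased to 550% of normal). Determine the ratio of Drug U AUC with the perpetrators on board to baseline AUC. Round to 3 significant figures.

0.460

The CYP2C8 pathway (41% of clearance) drops to 0.35× activity: 0.41 × 0.35 = 0.1435.
The CYP2C9 pathway (32% of clearance) is boosted to 5.5× activity: 0.32 × 5.5 = 1.76.
The remaining 27% of clearance is unaffected.
Relative clearance = 0.1435 + 1.76 + 0.27 = 2.1735.
Net AUC ratio = 1 / 2.1735 = 0.460.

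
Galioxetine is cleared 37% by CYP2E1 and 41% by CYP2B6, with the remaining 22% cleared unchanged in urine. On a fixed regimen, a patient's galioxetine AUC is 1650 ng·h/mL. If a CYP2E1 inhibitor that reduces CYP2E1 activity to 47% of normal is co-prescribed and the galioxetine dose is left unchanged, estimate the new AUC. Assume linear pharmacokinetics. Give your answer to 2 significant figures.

2.1 × 10³ ng·h/mL

The CYP2E1 pathway (37% of clearance) drops to 0.47× activity: 0.37 × 0.47 = 0.1739.
CYP2B6 (41%) and the residual 22% are unaffected.
CL_new/CL_old = 0.1739 + 0.41 + 0.22 = 0.8039.
New AUC = baseline ÷ relative clearance = 1650 / 0.8039 = 2.1 × 10³ ng·h/mL.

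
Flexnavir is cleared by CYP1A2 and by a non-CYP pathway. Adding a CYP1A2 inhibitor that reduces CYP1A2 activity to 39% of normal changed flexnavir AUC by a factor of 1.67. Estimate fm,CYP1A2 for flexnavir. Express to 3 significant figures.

Let fm be the CYP1A2 fraction. New clearance relative to baseline = fm × 0.39 + (1 − fm).
AUC ratio = 1 / (new CL fraction), so new CL fraction = 1 / 1.67 = 0.5988.
fm × 0.39 + 1 − fm = 0.5988  ⇒  fm × (0.39 − 1) = −0.4012  ⇒  fm = 0.658.

0.658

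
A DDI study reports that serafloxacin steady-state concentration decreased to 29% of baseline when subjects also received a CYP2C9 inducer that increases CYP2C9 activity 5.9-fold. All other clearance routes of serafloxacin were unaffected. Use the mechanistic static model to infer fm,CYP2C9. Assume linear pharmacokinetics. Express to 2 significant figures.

0.50

CL'/CL = 1 / 0.290 = 3.448
5.9·fm + (1 − fm) = 3.448
fm = (3.448 − 1) / (5.9 − 1) = 0.50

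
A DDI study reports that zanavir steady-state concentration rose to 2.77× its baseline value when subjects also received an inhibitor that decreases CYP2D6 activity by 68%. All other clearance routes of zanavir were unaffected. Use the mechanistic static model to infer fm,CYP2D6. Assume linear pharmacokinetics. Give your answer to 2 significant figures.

0.94

Let fm be the CYP2D6 fraction. New clearance relative to baseline = fm × 0.32 + (1 − fm).
Steady-state concentration ratio = 1 / (new CL fraction), so new CL fraction = 1 / 2.77 = 0.361.
fm × 0.32 + 1 − fm = 0.361  ⇒  fm × (0.32 − 1) = −0.639  ⇒  fm = 0.94.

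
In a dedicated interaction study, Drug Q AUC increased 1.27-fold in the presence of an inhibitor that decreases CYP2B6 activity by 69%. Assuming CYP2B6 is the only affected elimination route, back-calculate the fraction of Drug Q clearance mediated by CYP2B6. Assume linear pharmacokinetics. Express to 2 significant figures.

Write x for the fraction cleared via CYP2B6. The observed AUC change means clearance fell to 1/1.27 = 0.7874 of baseline.
Only the CYP2B6 route changed, so 0.7874 = x·0.31 + (1 − x), giving x = 0.31.

0.31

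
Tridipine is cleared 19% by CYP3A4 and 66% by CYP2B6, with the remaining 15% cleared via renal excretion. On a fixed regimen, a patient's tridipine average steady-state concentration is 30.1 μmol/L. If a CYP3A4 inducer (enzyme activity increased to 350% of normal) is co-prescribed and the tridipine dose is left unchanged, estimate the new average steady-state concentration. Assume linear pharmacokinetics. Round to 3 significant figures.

The CYP3A4 pathway (19% of clearance) is boosted to 3.5× activity: 0.19 × 3.5 = 0.665.
CYP2B6 (66%) and the residual 15% are unaffected.
New clearance relative to baseline: 0.665 + 0.66 + 0.15 = 1.475.
Average steady-state concentration ∝ 1/CL, so new value = 30.1 / 1.475 = 20.4 μmol/L.

20.4 μmol/L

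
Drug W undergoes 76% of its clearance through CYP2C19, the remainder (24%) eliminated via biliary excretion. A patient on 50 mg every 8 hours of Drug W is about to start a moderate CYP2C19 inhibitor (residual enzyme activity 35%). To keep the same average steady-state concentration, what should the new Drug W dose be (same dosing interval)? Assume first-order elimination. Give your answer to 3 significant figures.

CYP2C19: 0.76 × 0.35 = 0.266
Other: 0.24 (unchanged)
Relative clearance = 0.266 + 0.24 = 0.506.
Css,avg = (dose rate)/CL, so holding Css fixed requires dose ∝ CL: 50 × 0.506 = 25.3 mg.

25.3 mg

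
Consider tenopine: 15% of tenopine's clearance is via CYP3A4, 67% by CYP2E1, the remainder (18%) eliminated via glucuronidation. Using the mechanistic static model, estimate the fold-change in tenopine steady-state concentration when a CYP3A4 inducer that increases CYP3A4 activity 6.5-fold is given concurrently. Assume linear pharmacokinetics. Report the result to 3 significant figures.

The CYP3A4 pathway (15% of clearance) is boosted to 6.5× activity: 0.15 × 6.5 = 0.975.
CYP2E1 (67%) and the residual 18% are unaffected.
Relative clearance = 0.975 + 0.67 + 0.18 = 1.825.
Since steady-state concentration ∝ 1/CL, the ratio is 1 / 1.825 = 0.548.

0.548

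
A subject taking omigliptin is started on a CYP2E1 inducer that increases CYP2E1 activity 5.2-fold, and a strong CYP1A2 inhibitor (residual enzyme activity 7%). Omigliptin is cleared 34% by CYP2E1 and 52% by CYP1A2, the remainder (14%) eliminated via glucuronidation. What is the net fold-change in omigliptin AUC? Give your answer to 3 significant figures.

CYP2E1: 0.34 × 5.2 = 1.768
CYP1A2: 0.52 × 0.07 = 0.0364
Other: 0.14 (unchanged)
New clearance relative to baseline: 1.768 + 0.0364 + 0.14 = 1.9444.
Net AUC ratio = 1 / 1.9444 = 0.514.

0.514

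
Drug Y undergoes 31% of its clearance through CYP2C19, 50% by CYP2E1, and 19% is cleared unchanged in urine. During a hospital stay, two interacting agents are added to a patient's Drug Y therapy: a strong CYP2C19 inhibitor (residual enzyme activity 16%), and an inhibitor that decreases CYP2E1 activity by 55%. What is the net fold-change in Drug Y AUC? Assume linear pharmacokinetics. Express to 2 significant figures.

2.2

CYP2C19: 0.31 × 0.16 = 0.0496
CYP2E1: 0.5 × 0.45 = 0.225
Other: 0.19 (unchanged)
New clearance relative to baseline: 0.0496 + 0.225 + 0.19 = 0.4646.
Net AUC ratio = 1 / 0.4646 = 2.2.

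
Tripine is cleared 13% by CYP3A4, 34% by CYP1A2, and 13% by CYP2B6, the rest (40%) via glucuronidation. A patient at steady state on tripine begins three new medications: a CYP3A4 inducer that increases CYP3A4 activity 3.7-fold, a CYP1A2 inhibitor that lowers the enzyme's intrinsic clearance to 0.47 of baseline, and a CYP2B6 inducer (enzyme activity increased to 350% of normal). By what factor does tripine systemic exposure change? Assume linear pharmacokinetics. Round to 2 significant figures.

The CYP3A4 pathway (13% of clearance) rises to 3.7× activity: 0.13 × 3.7 = 0.481.
The CYP1A2 pathway (34% of clearance) is reduced to 0.47× activity: 0.34 × 0.47 = 0.1598.
The CYP2B6 pathway (13% of clearance) increases to 3.5× activity: 0.13 × 3.5 = 0.455.
Non-CYP routes (40%) are unchanged.
Relative clearance = 0.481 + 0.1598 + 0.455 + 0.4 = 1.4958.
Systemic exposure ∝ 1/CL: fold-change = 1 / 1.4958 = 0.67.

0.67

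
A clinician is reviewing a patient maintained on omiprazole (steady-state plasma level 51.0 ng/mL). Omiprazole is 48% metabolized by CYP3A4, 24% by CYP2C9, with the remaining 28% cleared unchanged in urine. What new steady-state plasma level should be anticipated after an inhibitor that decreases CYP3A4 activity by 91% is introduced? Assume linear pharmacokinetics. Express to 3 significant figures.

90.6 ng/mL

CYP3A4: 0.48 × 0.09 = 0.0432
CYP2C9: 0.24 (unchanged)
Other: 0.28 (unchanged)
New clearance relative to baseline: 0.0432 + 0.24 + 0.28 = 0.5632.
With dosing unchanged, steady-state plasma level scales as 1/CL: 51.0 / 0.5632 = 90.6 ng/mL.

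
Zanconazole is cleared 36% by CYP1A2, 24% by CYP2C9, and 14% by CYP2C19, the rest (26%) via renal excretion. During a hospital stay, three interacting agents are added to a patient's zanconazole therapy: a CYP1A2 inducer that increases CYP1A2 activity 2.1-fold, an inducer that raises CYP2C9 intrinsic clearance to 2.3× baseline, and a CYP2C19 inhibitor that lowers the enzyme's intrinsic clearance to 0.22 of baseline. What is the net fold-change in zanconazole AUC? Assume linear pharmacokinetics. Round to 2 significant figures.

The CYP1A2 pathway (36% of clearance) increases to 2.1× activity: 0.36 × 2.1 = 0.756.
The CYP2C9 pathway (24% of clearance) rises to 2.3× activity: 0.24 × 2.3 = 0.552.
The CYP2C19 pathway (14% of clearance) drops to 0.22× activity: 0.14 × 0.22 = 0.0308.
The remaining 26% of clearance is unaffected.
CL_new/CL_old = 0.756 + 0.552 + 0.0308 + 0.26 = 1.5988.
Because AUC varies inversely with clearance, the combined effect is 1 / 1.5988 = 0.63.

0.63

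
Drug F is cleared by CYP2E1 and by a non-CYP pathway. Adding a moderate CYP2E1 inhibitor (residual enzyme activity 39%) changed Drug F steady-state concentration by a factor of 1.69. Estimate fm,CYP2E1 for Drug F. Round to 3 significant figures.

0.669

CL'/CL = 1 / 1.69 = 0.5917
0.39·fm + (1 − fm) = 0.5917
fm = (0.5917 − 1) / (0.39 − 1) = 0.669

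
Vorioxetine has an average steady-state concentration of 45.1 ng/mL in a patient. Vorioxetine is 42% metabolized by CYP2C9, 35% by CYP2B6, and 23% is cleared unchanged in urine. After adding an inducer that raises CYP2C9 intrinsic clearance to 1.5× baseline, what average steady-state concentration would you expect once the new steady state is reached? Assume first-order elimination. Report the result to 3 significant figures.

The CYP2C9 pathway (42% of clearance) rises to 1.5× activity: 0.42 × 1.5 = 0.63.
CYP2B6 (35%) and the residual 23% are unaffected.
New clearance relative to baseline: 0.63 + 0.35 + 0.23 = 1.21.
New average steady-state concentration = baseline ÷ relative clearance = 45.1 / 1.21 = 37.3 ng/mL.

37.3 ng/mL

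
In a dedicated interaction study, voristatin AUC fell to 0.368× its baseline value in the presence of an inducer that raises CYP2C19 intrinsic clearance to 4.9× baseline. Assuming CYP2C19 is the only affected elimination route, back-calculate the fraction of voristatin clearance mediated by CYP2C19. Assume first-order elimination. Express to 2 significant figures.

0.44

Let x = fm,CYP2C19. Because AUC ∝ 1/CL, relative clearance rose to 1/0.368 = 2.717.
Only the CYP2C19 route changed, so 2.717 = x·4.9 + (1 − x), giving x = 0.44.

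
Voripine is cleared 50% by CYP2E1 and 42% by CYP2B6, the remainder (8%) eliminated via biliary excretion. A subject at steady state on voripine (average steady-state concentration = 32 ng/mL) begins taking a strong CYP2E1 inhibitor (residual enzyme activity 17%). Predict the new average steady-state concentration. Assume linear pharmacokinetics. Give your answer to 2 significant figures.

CYP2E1: 0.5 × 0.17 = 0.085
CYP2B6: 0.42 (unchanged)
Other: 0.08 (unchanged)
CL_new/CL_old = 0.085 + 0.42 + 0.08 = 0.585.
New average steady-state concentration = baseline ÷ relative clearance = 32 / 0.585 = 55 ng/mL.

55 ng/mL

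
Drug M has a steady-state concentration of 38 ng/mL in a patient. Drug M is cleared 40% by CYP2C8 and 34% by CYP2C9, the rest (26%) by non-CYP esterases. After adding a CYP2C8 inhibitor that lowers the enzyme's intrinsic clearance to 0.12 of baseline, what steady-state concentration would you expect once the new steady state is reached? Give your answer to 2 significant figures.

59 ng/mL

The CYP2C8 pathway (40% of clearance) is reduced to 0.12× activity: 0.4 × 0.12 = 0.048.
CYP2C9 (34%) and the residual 26% are unaffected.
Relative clearance = 0.048 + 0.34 + 0.26 = 0.648.
Steady-state concentration ∝ 1/CL, so new value = 38 / 0.648 = 59 ng/mL.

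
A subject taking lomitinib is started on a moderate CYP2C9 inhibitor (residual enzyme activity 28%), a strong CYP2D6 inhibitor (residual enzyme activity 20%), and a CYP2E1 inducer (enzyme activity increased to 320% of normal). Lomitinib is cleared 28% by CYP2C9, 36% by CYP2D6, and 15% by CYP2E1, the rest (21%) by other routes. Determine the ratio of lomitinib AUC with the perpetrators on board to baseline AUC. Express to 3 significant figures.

CYP2C9: 0.28 × 0.28 = 0.0784
CYP2D6: 0.36 × 0.2 = 0.072
CYP2E1: 0.15 × 3.2 = 0.48
Other: 0.21 (unchanged)
New clearance relative to baseline: 0.0784 + 0.072 + 0.48 + 0.21 = 0.8404.
Net AUC ratio = 1 / 0.8404 = 1.19.

1.19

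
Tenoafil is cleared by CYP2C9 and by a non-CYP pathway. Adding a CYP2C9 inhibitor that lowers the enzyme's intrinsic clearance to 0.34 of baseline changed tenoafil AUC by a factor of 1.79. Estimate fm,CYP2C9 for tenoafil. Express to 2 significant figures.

0.67

Write x for the fraction cleared via CYP2C9. The observed AUC change means clearance fell to 1/1.79 = 0.5587 of baseline.
Only the CYP2C9 route changed, so 0.5587 = x·0.34 + (1 − x), giving x = 0.67.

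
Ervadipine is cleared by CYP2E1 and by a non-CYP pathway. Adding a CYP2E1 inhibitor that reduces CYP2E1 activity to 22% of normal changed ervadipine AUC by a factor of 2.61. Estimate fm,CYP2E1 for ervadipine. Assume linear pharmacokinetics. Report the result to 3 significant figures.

0.791

Write x for the fraction cleared via CYP2E1. The observed AUC change means clearance fell to 1/2.61 = 0.3831 of baseline.
Setting x·0.22 + (1 − x) = 0.3831 and solving: x = (0.3831 − 1)/(0.22 − 1) = 0.791.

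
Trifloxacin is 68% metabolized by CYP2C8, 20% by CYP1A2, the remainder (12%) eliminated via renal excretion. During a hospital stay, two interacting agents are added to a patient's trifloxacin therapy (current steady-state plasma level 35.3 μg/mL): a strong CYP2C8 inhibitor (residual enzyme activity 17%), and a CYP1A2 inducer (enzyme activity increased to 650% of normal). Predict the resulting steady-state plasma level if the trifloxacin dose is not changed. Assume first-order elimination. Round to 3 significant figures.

23.0 μg/mL

CYP2C8: 0.68 × 0.17 = 0.1156
CYP1A2: 0.2 × 6.5 = 1.3
Other: 0.12 (unchanged)
CL_new/CL_old = 0.1156 + 1.3 + 0.12 = 1.5356.
Dividing the baseline by the relative clearance: 35.3 / 1.5356 = 23.0 μg/mL.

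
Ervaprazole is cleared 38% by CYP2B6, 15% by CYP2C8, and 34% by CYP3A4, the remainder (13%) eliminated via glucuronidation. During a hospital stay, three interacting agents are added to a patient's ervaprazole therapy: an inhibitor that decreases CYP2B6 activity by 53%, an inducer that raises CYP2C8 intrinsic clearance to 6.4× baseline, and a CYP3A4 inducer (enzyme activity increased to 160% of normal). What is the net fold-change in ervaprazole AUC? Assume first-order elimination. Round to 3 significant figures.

0.552

CYP2B6: 0.38 × 0.47 = 0.1786
CYP2C8: 0.15 × 6.4 = 0.96
CYP3A4: 0.34 × 1.6 = 0.544
Other: 0.13 (unchanged)
Relative clearance = 0.1786 + 0.96 + 0.544 + 0.13 = 1.8126.
Net AUC ratio = 1 / 1.8126 = 0.552.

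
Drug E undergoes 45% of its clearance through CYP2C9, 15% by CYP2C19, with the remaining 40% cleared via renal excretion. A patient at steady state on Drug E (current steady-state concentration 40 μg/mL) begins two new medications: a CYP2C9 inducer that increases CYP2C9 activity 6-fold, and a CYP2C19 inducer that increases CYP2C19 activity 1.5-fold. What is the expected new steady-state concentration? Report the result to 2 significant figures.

The CYP2C9 pathway (45% of clearance) is boosted to 6× activity: 0.45 × 6 = 2.7.
The CYP2C19 pathway (15% of clearance) increases to 1.5× activity: 0.15 × 1.5 = 0.225.
The remaining 40% of clearance is unaffected.
Relative clearance = 2.7 + 0.225 + 0.4 = 3.325.
Dividing the baseline by the relative clearance: 40 / 3.325 = 12 μg/mL.

12 μg/mL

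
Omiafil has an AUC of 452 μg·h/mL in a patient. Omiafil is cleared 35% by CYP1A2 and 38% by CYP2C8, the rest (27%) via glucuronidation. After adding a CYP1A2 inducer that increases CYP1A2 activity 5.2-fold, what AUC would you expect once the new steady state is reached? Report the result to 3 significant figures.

183 μg·h/mL

CYP1A2: 0.35 × 5.2 = 1.82
CYP2C8: 0.38 (unchanged)
Other: 0.27 (unchanged)
Relative clearance = 1.82 + 0.38 + 0.27 = 2.47.
New AUC = baseline ÷ relative clearance = 452 / 2.47 = 183 μg·h/mL.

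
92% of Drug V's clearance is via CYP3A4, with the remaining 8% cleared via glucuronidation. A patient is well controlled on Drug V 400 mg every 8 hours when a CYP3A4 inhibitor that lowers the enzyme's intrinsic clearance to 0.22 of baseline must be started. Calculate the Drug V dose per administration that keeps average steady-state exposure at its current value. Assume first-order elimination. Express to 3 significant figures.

113 mg

CYP3A4: 0.92 × 0.22 = 0.2024
Other: 0.08 (unchanged)
New clearance relative to baseline: 0.2024 + 0.08 = 0.2824.
Css,avg = (dose rate)/CL, so holding Css fixed requires dose ∝ CL: 400 × 0.2824 = 113 mg.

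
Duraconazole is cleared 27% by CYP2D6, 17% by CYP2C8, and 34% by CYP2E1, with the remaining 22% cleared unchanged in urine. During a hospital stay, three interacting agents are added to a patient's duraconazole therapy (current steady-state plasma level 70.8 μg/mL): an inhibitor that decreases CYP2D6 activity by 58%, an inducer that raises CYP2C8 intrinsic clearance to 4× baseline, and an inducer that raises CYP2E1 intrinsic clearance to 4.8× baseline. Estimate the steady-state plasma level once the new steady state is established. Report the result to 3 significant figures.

26.8 μg/mL

CYP2D6: 0.27 × 0.42 = 0.1134
CYP2C8: 0.17 × 4 = 0.68
CYP2E1: 0.34 × 4.8 = 1.632
Other: 0.22 (unchanged)
New clearance relative to baseline: 0.1134 + 0.68 + 1.632 + 0.22 = 2.6454.
Steady-state plasma level ∝ 1/CL: new value = 70.8 / 2.6454 = 26.8 μg/mL.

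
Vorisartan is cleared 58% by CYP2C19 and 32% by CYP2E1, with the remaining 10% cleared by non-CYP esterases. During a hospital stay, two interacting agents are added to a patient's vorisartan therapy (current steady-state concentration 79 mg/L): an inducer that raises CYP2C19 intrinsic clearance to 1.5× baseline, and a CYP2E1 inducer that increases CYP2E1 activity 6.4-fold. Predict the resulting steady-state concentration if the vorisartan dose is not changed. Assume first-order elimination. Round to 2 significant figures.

26 mg/L

CYP2C19: 0.58 × 1.5 = 0.87
CYP2E1: 0.32 × 6.4 = 2.048
Other: 0.1 (unchanged)
CL_new/CL_old = 0.87 + 2.048 + 0.1 = 3.018.
New steady-state concentration = 79 / 3.018 = 26 mg/L (concentration scales inversely with clearance).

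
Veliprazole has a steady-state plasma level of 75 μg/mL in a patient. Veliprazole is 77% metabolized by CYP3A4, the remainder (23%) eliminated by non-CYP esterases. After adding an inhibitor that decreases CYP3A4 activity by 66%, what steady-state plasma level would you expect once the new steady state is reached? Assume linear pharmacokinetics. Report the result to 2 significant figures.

1.5 × 10² μg/mL

The CYP3A4 pathway (77% of clearance) is reduced to 0.34× activity: 0.77 × 0.34 = 0.2618.
Non-CYP routes (23%) are unchanged.
New clearance relative to baseline: 0.2618 + 0.23 = 0.4918.
With dosing unchanged, steady-state plasma level scales as 1/CL: 75 / 0.4918 = 1.5 × 10² μg/mL.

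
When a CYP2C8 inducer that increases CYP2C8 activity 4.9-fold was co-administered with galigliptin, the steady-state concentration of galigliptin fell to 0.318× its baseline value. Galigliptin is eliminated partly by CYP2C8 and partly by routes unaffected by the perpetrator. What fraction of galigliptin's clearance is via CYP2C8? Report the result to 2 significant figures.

0.55

Write x for the fraction cleared via CYP2C8. The observed steady-state concentration change means clearance rose to 1/0.318 = 3.145 of baseline.
Setting x·4.9 + (1 − x) = 3.145 and solving: x = (3.145 − 1)/(4.9 − 1) = 0.55.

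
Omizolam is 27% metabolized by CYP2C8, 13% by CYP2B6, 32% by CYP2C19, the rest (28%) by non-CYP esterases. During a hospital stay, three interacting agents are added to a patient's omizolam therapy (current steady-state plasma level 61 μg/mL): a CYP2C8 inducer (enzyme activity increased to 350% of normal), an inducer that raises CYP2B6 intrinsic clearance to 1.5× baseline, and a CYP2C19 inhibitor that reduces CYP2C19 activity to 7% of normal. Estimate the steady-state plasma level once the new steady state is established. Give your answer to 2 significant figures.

42 μg/mL

CYP2C8: 0.27 × 3.5 = 0.945
CYP2B6: 0.13 × 1.5 = 0.195
CYP2C19: 0.32 × 0.07 = 0.0224
Other: 0.28 (unchanged)
CL_new/CL_old = 0.945 + 0.195 + 0.0224 + 0.28 = 1.4424.
Steady-state plasma level ∝ 1/CL: new value = 61 / 1.4424 = 42 μg/mL.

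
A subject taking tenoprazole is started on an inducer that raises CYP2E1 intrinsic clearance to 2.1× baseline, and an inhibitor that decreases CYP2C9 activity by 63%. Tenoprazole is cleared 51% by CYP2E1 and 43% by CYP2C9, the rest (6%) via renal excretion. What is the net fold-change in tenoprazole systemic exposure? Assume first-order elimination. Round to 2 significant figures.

0.78

The CYP2E1 pathway (51% of clearance) is boosted to 2.1× activity: 0.51 × 2.1 = 1.071.
The CYP2C9 pathway (43% of clearance) drops to 0.37× activity: 0.43 × 0.37 = 0.1591.
Non-CYP routes (6%) are unchanged.
CL_new/CL_old = 1.071 + 0.1591 + 0.06 = 1.2901.
Net systemic exposure ratio = 1 / 1.2901 = 0.78.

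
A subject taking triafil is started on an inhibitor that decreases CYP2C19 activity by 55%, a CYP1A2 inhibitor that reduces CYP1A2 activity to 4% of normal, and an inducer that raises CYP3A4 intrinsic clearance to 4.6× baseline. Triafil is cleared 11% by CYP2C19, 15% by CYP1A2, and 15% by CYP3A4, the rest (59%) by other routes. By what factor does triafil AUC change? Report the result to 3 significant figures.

0.749

The CYP2C19 pathway (11% of clearance) falls to 0.45× activity: 0.11 × 0.45 = 0.0495.
The CYP1A2 pathway (15% of clearance) drops to 0.04× activity: 0.15 × 0.04 = 0.006.
The CYP3A4 pathway (15% of clearance) increases to 4.6× activity: 0.15 × 4.6 = 0.69.
The remaining 59% of clearance is unaffected.
Relative clearance = 0.0495 + 0.006 + 0.69 + 0.59 = 1.3355.
AUC ∝ 1/CL: fold-change = 1 / 1.3355 = 0.749.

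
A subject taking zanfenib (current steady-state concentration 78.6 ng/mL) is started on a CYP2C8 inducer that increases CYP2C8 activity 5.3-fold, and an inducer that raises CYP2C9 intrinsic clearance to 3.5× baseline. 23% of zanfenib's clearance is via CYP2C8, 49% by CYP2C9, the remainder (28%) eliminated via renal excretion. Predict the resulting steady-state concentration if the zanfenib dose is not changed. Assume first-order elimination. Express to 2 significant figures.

24 ng/mL

The CYP2C8 pathway (23% of clearance) increases to 5.3× activity: 0.23 × 5.3 = 1.219.
The CYP2C9 pathway (49% of clearance) increases to 3.5× activity: 0.49 × 3.5 = 1.715.
Non-CYP routes (28%) are unchanged.
CL_new/CL_old = 1.219 + 1.715 + 0.28 = 3.214.
New steady-state concentration = 78.6 / 3.214 = 24 ng/mL (concentration scales inversely with clearance).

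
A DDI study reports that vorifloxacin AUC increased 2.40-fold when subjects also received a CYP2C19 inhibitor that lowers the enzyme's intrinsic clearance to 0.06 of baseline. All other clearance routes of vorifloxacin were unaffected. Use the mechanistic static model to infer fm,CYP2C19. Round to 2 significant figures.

0.62

CL'/CL = 1 / 2.40 = 0.4167
0.06·fm + (1 − fm) = 0.4167
fm = (0.4167 − 1) / (0.06 − 1) = 0.62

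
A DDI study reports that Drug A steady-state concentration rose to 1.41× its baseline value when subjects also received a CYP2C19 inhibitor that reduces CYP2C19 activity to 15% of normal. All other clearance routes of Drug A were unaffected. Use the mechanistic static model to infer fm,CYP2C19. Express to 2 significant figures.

0.34

Let fm be the CYP2C19 fraction. New clearance relative to baseline = fm × 0.15 + (1 − fm).
Steady-state concentration ratio = 1 / (new CL fraction), so new CL fraction = 1 / 1.41 = 0.7092.
fm × 0.15 + 1 − fm = 0.7092  ⇒  fm × (0.15 − 1) = −0.2908  ⇒  fm = 0.34.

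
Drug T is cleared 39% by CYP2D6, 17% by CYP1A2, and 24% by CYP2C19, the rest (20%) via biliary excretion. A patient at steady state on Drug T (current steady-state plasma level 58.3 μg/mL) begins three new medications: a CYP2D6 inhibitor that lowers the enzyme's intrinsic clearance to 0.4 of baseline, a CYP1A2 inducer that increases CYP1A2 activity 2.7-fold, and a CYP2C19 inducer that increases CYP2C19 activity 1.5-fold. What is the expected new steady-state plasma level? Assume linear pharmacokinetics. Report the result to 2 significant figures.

The CYP2D6 pathway (39% of clearance) is reduced to 0.4× activity: 0.39 × 0.4 = 0.156.
The CYP1A2 pathway (17% of clearance) rises to 2.7× activity: 0.17 × 2.7 = 0.459.
The CYP2C19 pathway (24% of clearance) rises to 1.5× activity: 0.24 × 1.5 = 0.36.
The remaining 20% of clearance is unaffected.
New clearance relative to baseline: 0.156 + 0.459 + 0.36 + 0.2 = 1.175.
Steady-state plasma level ∝ 1/CL: new value = 58.3 / 1.175 = 50 μg/mL.

50 μg/mL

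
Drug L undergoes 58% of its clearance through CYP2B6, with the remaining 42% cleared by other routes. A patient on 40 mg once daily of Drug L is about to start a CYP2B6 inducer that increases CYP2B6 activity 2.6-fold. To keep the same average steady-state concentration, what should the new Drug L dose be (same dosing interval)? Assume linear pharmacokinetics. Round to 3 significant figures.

77.1 mg

CYP2B6: 0.58 × 2.6 = 1.508
Other: 0.42 (unchanged)
New clearance relative to baseline: 1.508 + 0.42 = 1.928.
Css,avg = (dose rate)/CL, so holding Css fixed requires dose ∝ CL: 40 × 1.928 = 77.1 mg.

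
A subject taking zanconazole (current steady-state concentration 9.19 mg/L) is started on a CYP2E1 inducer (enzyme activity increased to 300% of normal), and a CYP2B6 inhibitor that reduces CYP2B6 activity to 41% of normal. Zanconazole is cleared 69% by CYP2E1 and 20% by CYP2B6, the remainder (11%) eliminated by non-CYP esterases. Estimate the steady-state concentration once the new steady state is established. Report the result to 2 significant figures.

4.1 mg/L

CYP2E1: 0.69 × 3 = 2.07
CYP2B6: 0.2 × 0.41 = 0.082
Other: 0.11 (unchanged)
CL_new/CL_old = 2.07 + 0.082 + 0.11 = 2.262.
New steady-state concentration = 9.19 / 2.262 = 4.1 mg/L (concentration scales inversely with clearance).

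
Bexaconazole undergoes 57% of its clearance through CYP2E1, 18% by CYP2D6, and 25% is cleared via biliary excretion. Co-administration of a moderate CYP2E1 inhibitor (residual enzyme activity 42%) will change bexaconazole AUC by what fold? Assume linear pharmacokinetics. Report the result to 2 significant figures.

The CYP2E1 pathway (57% of clearance) falls to 0.42× activity: 0.57 × 0.42 = 0.2394.
CYP2D6 (18%) and the residual 25% are unaffected.
New clearance relative to baseline: 0.2394 + 0.18 + 0.25 = 0.6694.
Since AUC ∝ 1/CL, the ratio is 1 / 0.6694 = 1.5.

1.5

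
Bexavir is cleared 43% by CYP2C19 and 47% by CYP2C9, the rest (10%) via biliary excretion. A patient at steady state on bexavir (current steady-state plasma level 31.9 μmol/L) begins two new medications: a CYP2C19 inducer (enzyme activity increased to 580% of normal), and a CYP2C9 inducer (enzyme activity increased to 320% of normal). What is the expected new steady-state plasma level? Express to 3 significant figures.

The CYP2C19 pathway (43% of clearance) rises to 5.8× activity: 0.43 × 5.8 = 2.494.
The CYP2C9 pathway (47% of clearance) increases to 3.2× activity: 0.47 × 3.2 = 1.504.
Non-CYP routes (10%) are unchanged.
CL_new/CL_old = 2.494 + 1.504 + 0.1 = 4.098.
Dividing the baseline by the relative clearance: 31.9 / 4.098 = 7.78 μmol/L.

7.78 μmol/L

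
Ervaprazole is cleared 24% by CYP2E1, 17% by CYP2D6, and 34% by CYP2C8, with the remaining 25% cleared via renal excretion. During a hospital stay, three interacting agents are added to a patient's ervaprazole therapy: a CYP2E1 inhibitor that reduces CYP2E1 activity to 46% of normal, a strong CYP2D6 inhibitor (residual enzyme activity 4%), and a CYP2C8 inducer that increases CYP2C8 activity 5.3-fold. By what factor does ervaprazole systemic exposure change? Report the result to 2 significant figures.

0.46

CYP2E1: 0.24 × 0.46 = 0.1104
CYP2D6: 0.17 × 0.04 = 0.0068
CYP2C8: 0.34 × 5.3 = 1.802
Other: 0.25 (unchanged)
New clearance relative to baseline: 0.1104 + 0.0068 + 1.802 + 0.25 = 2.1692.
Net systemic exposure ratio = 1 / 2.1692 = 0.46.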